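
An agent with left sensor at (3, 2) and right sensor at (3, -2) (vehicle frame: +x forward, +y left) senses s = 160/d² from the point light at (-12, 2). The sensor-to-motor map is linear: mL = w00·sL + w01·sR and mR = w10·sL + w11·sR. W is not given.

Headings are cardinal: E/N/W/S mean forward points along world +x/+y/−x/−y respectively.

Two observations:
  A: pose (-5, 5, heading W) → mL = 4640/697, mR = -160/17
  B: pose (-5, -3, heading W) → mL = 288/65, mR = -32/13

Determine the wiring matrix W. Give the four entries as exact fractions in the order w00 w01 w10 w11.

1/2 1/2 -1 0

obs A: pose=(-5,5,W) → sL=160/17, sR=160/41, mL=4640/697, mR=-160/17
obs B: pose=(-5,-3,W) → sL=32/13, sR=32/5, mL=288/65, mR=-32/13
sensor matrix S = [[160/17, 160/41], [32/13, 32/5]]; det S = 458752/9061
solve [mL_A; mL_B] = S·[w00; w01] and [mR_A; mR_B] = S·[w10; w11]:
  w00 = 1/2, w01 = 1/2, w10 = -1, w11 = 0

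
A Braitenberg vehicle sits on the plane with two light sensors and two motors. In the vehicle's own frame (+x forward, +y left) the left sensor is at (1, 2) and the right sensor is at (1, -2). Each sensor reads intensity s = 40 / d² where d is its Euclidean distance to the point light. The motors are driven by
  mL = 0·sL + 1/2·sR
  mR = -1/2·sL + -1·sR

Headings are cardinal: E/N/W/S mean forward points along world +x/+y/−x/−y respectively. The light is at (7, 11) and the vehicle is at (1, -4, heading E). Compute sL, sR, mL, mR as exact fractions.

left sensor world pos  = (2, -2); dL² = 194
right sensor world pos = (2, -6); dR² = 314
sL = 40/194 = 20/97
sR = 40/314 = 20/157
mL = 0·sL + 1/2·sR = 10/157
mR = -1/2·sL + -1·sR = -3510/15229

20/97 20/157 10/157 -3510/15229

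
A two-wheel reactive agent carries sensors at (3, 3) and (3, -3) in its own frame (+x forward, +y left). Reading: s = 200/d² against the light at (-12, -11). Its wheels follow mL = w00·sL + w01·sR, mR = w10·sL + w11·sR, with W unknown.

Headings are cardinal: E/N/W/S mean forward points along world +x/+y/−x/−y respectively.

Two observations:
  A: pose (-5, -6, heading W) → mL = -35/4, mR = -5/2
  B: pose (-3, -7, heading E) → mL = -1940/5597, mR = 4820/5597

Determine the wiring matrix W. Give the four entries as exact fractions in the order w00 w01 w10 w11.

-1 1/2 -1/2 1

obs A: pose=(-5,-6,W) → sL=10, sR=5/2, mL=-35/4, mR=-5/2
obs B: pose=(-3,-7,E) → sL=200/193, sR=40/29, mL=-1940/5597, mR=4820/5597
sensor matrix S = [[10, 5/2], [200/193, 40/29]]; det S = 62700/5597
solve [mL_A; mL_B] = S·[w00; w01] and [mR_A; mR_B] = S·[w10; w11]:
  w00 = -1, w01 = 1/2, w10 = -1/2, w11 = 1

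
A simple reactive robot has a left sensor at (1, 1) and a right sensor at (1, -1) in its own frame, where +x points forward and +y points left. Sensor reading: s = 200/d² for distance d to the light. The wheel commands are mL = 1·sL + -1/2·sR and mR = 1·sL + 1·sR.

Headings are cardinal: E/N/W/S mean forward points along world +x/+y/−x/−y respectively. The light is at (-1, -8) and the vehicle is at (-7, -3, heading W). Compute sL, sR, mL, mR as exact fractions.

40/13 40/17 420/221 1200/221

left sensor world pos  = (-8, -4); dL² = 65
right sensor world pos = (-8, -2); dR² = 85
sL = 200/65 = 40/13
sR = 200/85 = 40/17
mL = 1·sL + -1/2·sR = 420/221
mR = 1·sL + 1·sR = 1200/221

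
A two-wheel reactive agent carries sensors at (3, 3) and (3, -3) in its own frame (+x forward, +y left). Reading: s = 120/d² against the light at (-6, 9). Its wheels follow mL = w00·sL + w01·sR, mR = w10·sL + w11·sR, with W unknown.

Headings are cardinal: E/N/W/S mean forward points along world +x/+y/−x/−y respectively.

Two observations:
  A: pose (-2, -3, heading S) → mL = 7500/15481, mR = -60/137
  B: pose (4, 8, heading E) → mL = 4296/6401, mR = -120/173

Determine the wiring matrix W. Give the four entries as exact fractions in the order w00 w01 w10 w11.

1/2 1/2 -1 0

obs A: pose=(-2,-3,S) → sL=60/137, sR=60/113, mL=7500/15481, mR=-60/137
obs B: pose=(4,8,E) → sL=120/173, sR=24/37, mL=4296/6401, mR=-120/173
sensor matrix S = [[60/137, 60/113], [120/173, 24/37]]; det S = -8346240/99093881
solve [mL_A; mL_B] = S·[w00; w01] and [mR_A; mR_B] = S·[w10; w11]:
  w00 = 1/2, w01 = 1/2, w10 = -1, w11 = 0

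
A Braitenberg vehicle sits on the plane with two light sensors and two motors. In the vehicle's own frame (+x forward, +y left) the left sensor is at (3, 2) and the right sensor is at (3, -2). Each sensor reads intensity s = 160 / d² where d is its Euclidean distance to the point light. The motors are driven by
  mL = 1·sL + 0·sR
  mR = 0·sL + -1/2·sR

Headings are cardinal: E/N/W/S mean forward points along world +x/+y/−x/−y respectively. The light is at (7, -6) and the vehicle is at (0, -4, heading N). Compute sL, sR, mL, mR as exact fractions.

80/53 16/5 80/53 -8/5

left sensor world pos  = (-2, -1); dL² = 106
right sensor world pos = (2, -1); dR² = 50
sL = 160/106 = 80/53
sR = 160/50 = 16/5
mL = 1·sL + 0·sR = 80/53
mR = 0·sL + -1/2·sR = -8/5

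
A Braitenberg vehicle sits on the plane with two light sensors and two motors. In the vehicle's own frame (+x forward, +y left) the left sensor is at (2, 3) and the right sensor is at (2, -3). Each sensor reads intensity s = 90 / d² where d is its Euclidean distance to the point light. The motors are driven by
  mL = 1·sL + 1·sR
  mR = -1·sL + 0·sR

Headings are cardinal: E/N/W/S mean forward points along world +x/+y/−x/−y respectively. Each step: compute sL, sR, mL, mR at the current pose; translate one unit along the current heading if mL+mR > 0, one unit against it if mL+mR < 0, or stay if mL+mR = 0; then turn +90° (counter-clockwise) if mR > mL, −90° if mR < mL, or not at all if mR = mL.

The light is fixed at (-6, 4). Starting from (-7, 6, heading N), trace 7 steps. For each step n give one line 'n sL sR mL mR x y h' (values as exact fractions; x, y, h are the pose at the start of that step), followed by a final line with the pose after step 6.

n=0: pose=(-7,6,N); sL=45/16, sR=9/2; mL=117/16, mR=-45/16; mL+mR=9/2 → advance +1; mR−mL=-81/8 → turn -1·90°
n=1: pose=(-7,7,E); sL=90/37, sR=90; mL=3420/37, mR=-90/37; mL+mR=90 → advance +1; mR−mL=-3510/37 → turn -1·90°
n=2: pose=(-6,7,S); sL=9, sR=9; mL=18, mR=-9; mL+mR=9 → advance +1; mR−mL=-27 → turn -1·90°
n=3: pose=(-6,6,W); sL=18, sR=90/29; mL=612/29, mR=-18; mL+mR=90/29 → advance +1; mR−mL=-1134/29 → turn -1·90°
n=4: pose=(-7,6,N); sL=45/16, sR=9/2; mL=117/16, mR=-45/16; mL+mR=9/2 → advance +1; mR−mL=-81/8 → turn -1·90°
n=5: pose=(-7,7,E); sL=90/37, sR=90; mL=3420/37, mR=-90/37; mL+mR=90 → advance +1; mR−mL=-3510/37 → turn -1·90°
n=6: pose=(-6,7,S); sL=9, sR=9; mL=18, mR=-9; mL+mR=9 → advance +1; mR−mL=-27 → turn -1·90°

0 45/16 9/2 117/16 -45/16 -7 6 N
1 90/37 90 3420/37 -90/37 -7 7 E
2 9 9 18 -9 -6 7 S
3 18 90/29 612/29 -18 -6 6 W
4 45/16 9/2 117/16 -45/16 -7 6 N
5 90/37 90 3420/37 -90/37 -7 7 E
6 9 9 18 -9 -6 7 S
final -6 6 W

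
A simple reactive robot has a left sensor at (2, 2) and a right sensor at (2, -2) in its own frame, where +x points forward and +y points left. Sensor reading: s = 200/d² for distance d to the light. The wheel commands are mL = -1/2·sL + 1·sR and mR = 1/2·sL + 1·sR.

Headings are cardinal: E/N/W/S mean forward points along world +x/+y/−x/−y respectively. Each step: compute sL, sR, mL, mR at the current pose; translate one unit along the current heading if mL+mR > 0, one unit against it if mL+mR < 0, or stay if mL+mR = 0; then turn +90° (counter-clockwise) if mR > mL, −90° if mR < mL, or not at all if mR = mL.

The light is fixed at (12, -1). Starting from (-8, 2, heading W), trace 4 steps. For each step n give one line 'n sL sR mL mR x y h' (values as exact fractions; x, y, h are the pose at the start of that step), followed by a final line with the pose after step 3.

0 40/97 200/509 9220/49373 29580/49373 -8 2 W
1 100/181 20/53 970/9593 6270/9593 -9 2 S
2 200/377 200/361 39300/136097 111500/136097 -9 1 E
3 2/5 10/17 33/85 67/85 -8 1 N
final -8 2 W

n=0: pose=(-8,2,W); sL=40/97, sR=200/509; mL=9220/49373, mR=29580/49373; mL+mR=400/509 → advance +1; mR−mL=40/97 → turn +1·90°
n=1: pose=(-9,2,S); sL=100/181, sR=20/53; mL=970/9593, mR=6270/9593; mL+mR=40/53 → advance +1; mR−mL=100/181 → turn +1·90°
n=2: pose=(-9,1,E); sL=200/377, sR=200/361; mL=39300/136097, mR=111500/136097; mL+mR=400/361 → advance +1; mR−mL=200/377 → turn +1·90°
n=3: pose=(-8,1,N); sL=2/5, sR=10/17; mL=33/85, mR=67/85; mL+mR=20/17 → advance +1; mR−mL=2/5 → turn +1·90°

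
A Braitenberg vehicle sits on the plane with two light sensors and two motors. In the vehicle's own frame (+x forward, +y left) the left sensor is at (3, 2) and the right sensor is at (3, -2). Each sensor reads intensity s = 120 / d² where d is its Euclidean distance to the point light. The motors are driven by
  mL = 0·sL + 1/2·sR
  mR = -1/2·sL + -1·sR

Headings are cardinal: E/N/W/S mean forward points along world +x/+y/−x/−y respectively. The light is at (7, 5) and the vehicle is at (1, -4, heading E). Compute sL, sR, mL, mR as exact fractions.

left sensor world pos  = (4, -2); dL² = 58
right sensor world pos = (4, -6); dR² = 130
sL = 120/58 = 60/29
sR = 120/130 = 12/13
mL = 0·sL + 1/2·sR = 6/13
mR = -1/2·sL + -1·sR = -738/377

60/29 12/13 6/13 -738/377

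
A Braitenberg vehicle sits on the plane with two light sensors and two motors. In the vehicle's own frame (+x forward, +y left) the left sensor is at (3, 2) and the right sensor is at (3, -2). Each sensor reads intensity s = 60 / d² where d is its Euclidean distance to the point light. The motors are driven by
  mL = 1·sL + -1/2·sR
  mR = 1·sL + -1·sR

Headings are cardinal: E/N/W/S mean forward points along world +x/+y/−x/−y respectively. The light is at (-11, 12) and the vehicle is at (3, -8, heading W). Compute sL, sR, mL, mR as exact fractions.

12/121 12/89 342/10769 -384/10769

left sensor world pos  = (0, -10); dL² = 605
right sensor world pos = (0, -6); dR² = 445
sL = 60/605 = 12/121
sR = 60/445 = 12/89
mL = 1·sL + -1/2·sR = 342/10769
mR = 1·sL + -1·sR = -384/10769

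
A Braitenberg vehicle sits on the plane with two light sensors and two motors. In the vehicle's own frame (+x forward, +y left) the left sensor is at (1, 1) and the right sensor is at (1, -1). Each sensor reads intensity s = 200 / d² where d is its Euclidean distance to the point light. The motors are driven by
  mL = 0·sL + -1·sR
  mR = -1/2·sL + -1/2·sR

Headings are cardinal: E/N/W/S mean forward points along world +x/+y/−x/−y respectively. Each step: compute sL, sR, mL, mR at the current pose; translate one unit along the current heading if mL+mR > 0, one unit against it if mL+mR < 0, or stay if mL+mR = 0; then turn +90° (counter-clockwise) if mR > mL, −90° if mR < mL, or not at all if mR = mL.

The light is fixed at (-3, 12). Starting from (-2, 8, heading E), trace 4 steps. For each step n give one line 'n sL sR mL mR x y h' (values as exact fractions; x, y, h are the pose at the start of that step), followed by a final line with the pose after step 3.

n=0: pose=(-2,8,E); sL=200/13, sR=200/29; mL=-200/29, mR=-4200/377; mL+mR=-6800/377 → advance -1; mR−mL=-1600/377 → turn -1·90°
n=1: pose=(-3,8,S); sL=100/13, sR=100/13; mL=-100/13, mR=-100/13; mL+mR=-200/13 → advance -1; mR−mL=0 → turn +0·90°
n=2: pose=(-3,9,S); sL=200/17, sR=200/17; mL=-200/17, mR=-200/17; mL+mR=-400/17 → advance -1; mR−mL=0 → turn +0·90°
n=3: pose=(-3,10,S); sL=20, sR=20; mL=-20, mR=-20; mL+mR=-40 → advance -1; mR−mL=0 → turn +0·90°

0 200/13 200/29 -200/29 -4200/377 -2 8 E
1 100/13 100/13 -100/13 -100/13 -3 8 S
2 200/17 200/17 -200/17 -200/17 -3 9 S
3 20 20 -20 -20 -3 10 S
final -3 11 S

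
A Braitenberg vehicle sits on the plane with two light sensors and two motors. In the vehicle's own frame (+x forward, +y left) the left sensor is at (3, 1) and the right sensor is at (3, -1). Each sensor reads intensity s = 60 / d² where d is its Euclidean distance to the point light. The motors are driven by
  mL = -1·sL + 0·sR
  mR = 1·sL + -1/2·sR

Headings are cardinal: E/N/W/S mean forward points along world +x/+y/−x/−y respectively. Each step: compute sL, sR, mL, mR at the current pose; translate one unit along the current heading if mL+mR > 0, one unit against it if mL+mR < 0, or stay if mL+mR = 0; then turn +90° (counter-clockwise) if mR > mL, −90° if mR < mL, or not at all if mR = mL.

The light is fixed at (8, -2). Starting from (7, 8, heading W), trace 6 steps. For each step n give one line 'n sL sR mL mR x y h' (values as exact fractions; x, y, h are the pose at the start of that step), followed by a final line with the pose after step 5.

n=0: pose=(7,8,W); sL=60/97, sR=60/137; mL=-60/97, mR=5310/13289; mL+mR=-30/137 → advance -1; mR−mL=13530/13289 → turn +1·90°
n=1: pose=(8,8,S); sL=6/5, sR=6/5; mL=-6/5, mR=3/5; mL+mR=-3/5 → advance -1; mR−mL=9/5 → turn +1·90°
n=2: pose=(8,9,E); sL=20/51, sR=60/109; mL=-20/51, mR=650/5559; mL+mR=-30/109 → advance -1; mR−mL=2830/5559 → turn +1·90°
n=3: pose=(7,9,N); sL=3/10, sR=15/49; mL=-3/10, mR=36/245; mL+mR=-15/98 → advance -1; mR−mL=219/490 → turn +1·90°
n=4: pose=(7,8,W); sL=60/97, sR=60/137; mL=-60/97, mR=5310/13289; mL+mR=-30/137 → advance -1; mR−mL=13530/13289 → turn +1·90°
n=5: pose=(8,8,S); sL=6/5, sR=6/5; mL=-6/5, mR=3/5; mL+mR=-3/5 → advance -1; mR−mL=9/5 → turn +1·90°

0 60/97 60/137 -60/97 5310/13289 7 8 W
1 6/5 6/5 -6/5 3/5 8 8 S
2 20/51 60/109 -20/51 650/5559 8 9 E
3 3/10 15/49 -3/10 36/245 7 9 N
4 60/97 60/137 -60/97 5310/13289 7 8 W
5 6/5 6/5 -6/5 3/5 8 8 S
final 8 9 E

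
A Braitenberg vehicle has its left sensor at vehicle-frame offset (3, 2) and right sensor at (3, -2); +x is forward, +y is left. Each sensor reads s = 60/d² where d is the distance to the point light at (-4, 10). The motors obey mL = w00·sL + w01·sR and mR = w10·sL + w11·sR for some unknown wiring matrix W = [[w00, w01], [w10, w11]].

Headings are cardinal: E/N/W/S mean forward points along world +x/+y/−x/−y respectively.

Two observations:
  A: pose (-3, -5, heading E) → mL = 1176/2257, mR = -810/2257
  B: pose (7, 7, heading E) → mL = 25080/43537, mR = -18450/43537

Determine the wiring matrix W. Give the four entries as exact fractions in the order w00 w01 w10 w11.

1 1 -1/2 -1

obs A: pose=(-3,-5,E) → sL=12/37, sR=12/61, mL=1176/2257, mR=-810/2257
obs B: pose=(7,7,E) → sL=60/197, sR=60/221, mL=25080/43537, mR=-18450/43537
sensor matrix S = [[12/37, 12/61], [60/197, 60/221]]; det S = 2764800/98263009
solve [mL_A; mL_B] = S·[w00; w01] and [mR_A; mR_B] = S·[w10; w11]:
  w00 = 1, w01 = 1, w10 = -1/2, w11 = -1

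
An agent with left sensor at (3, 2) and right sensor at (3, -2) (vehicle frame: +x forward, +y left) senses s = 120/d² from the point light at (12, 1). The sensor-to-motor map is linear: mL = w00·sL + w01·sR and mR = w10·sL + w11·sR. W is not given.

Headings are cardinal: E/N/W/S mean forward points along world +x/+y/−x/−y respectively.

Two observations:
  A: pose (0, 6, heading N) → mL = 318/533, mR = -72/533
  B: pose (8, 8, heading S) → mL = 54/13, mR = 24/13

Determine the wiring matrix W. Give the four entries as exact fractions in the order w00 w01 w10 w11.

1/2 1/2 1/2 -1/2

obs A: pose=(0,6,N) → sL=6/13, sR=30/41, mL=318/533, mR=-72/533
obs B: pose=(8,8,S) → sL=6, sR=30/13, mL=54/13, mR=24/13
sensor matrix S = [[6/13, 30/41], [6, 30/13]]; det S = -23040/6929
solve [mL_A; mL_B] = S·[w00; w01] and [mR_A; mR_B] = S·[w10; w11]:
  w00 = 1/2, w01 = 1/2, w10 = 1/2, w11 = -1/2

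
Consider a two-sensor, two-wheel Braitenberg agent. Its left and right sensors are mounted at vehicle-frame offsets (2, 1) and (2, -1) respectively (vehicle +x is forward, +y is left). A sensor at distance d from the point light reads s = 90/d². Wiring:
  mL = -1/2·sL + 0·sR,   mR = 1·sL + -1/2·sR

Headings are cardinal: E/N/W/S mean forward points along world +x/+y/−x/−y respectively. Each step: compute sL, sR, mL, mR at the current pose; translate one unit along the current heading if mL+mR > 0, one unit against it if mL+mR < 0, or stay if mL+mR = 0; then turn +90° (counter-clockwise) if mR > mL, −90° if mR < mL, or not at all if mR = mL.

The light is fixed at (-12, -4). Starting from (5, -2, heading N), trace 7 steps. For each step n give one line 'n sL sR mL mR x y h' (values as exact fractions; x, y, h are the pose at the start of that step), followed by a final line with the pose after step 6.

n=0: pose=(5,-2,N); sL=45/136, sR=9/34; mL=-45/272, mR=27/136; mL+mR=9/272 → advance +1; mR−mL=99/272 → turn +1·90°
n=1: pose=(5,-1,W); sL=90/229, sR=90/241; mL=-45/229, mR=11385/55189; mL+mR=540/55189 → advance +1; mR−mL=22230/55189 → turn +1·90°
n=2: pose=(4,-1,S); sL=9/29, sR=45/113; mL=-9/58, mR=729/6554; mL+mR=-144/3277 → advance -1; mR−mL=873/3277 → turn +1·90°
n=3: pose=(4,0,E); sL=90/349, sR=10/37; mL=-45/349, mR=1585/12913; mL+mR=-80/12913 → advance -1; mR−mL=3250/12913 → turn +1·90°
n=4: pose=(3,0,N); sL=45/116, sR=45/146; mL=-45/232, mR=495/2117; mL+mR=675/16936 → advance +1; mR−mL=7245/16936 → turn +1·90°
n=5: pose=(3,1,W); sL=18/37, sR=18/41; mL=-9/37, mR=405/1517; mL+mR=36/1517 → advance +1; mR−mL=774/1517 → turn +1·90°
n=6: pose=(2,1,S); sL=5/13, sR=45/89; mL=-5/26, mR=305/2314; mL+mR=-70/1157 → advance -1; mR−mL=375/1157 → turn +1·90°

0 45/136 9/34 -45/272 27/136 5 -2 N
1 90/229 90/241 -45/229 11385/55189 5 -1 W
2 9/29 45/113 -9/58 729/6554 4 -1 S
3 90/349 10/37 -45/349 1585/12913 4 0 E
4 45/116 45/146 -45/232 495/2117 3 0 N
5 18/37 18/41 -9/37 405/1517 3 1 W
6 5/13 45/89 -5/26 305/2314 2 1 S
final 2 2 E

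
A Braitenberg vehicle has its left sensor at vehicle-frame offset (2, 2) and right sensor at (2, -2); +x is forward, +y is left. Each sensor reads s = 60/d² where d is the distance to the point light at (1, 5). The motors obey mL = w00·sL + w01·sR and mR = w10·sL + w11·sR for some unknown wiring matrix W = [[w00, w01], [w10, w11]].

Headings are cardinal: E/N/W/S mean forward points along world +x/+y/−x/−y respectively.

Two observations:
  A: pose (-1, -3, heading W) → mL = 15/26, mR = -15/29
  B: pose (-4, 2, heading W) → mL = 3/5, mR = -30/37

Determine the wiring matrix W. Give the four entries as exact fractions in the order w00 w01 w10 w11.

obs A: pose=(-1,-3,W) → sL=15/29, sR=15/13, mL=15/26, mR=-15/29
obs B: pose=(-4,2,W) → sL=30/37, sR=6/5, mL=3/5, mR=-30/37
sensor matrix S = [[15/29, 15/13], [30/37, 6/5]]; det S = -4392/13949
solve [mL_A; mL_B] = S·[w00; w01] and [mR_A; mR_B] = S·[w10; w11]:
  w00 = 0, w01 = 1/2, w10 = -1, w11 = 0

0 1/2 -1 0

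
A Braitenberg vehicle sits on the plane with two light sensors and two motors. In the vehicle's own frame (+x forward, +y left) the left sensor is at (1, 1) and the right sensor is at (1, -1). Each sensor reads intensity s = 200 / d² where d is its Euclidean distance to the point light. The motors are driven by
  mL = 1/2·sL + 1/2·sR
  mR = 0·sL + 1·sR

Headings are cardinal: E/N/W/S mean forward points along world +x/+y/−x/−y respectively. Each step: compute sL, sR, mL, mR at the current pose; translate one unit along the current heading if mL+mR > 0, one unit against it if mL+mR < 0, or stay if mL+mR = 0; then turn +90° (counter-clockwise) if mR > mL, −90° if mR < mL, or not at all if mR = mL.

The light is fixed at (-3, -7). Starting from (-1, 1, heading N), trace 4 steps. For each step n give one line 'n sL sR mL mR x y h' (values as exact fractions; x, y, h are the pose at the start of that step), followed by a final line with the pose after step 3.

n=0: pose=(-1,1,N); sL=100/41, sR=20/9; mL=860/369, mR=20/9; mL+mR=560/123 → advance +1; mR−mL=-40/369 → turn -1·90°
n=1: pose=(-1,2,E); sL=200/109, sR=200/73; mL=18200/7957, mR=200/73; mL+mR=40000/7957 → advance +1; mR−mL=3600/7957 → turn +1·90°
n=2: pose=(0,2,N); sL=25/13, sR=50/29; mL=1375/754, mR=50/29; mL+mR=2675/754 → advance +1; mR−mL=-75/754 → turn -1·90°
n=3: pose=(0,3,E); sL=200/137, sR=200/97; mL=23400/13289, mR=200/97; mL+mR=50800/13289 → advance +1; mR−mL=4000/13289 → turn +1·90°

0 100/41 20/9 860/369 20/9 -1 1 N
1 200/109 200/73 18200/7957 200/73 -1 2 E
2 25/13 50/29 1375/754 50/29 0 2 N
3 200/137 200/97 23400/13289 200/97 0 3 E
final 1 3 N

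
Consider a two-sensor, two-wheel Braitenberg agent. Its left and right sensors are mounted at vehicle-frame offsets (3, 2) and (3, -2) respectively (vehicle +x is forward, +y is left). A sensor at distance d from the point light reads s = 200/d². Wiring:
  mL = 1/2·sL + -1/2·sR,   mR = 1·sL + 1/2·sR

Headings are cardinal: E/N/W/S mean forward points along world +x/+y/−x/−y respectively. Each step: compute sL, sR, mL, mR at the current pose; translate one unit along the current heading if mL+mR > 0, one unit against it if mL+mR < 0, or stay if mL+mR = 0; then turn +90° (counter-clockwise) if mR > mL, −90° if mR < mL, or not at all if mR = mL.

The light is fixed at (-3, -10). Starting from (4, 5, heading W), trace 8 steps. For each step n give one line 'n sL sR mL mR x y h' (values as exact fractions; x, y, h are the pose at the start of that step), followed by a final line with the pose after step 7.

n=0: pose=(4,5,W); sL=40/37, sR=40/61; mL=480/2257, mR=3180/2257; mL+mR=60/37 → advance +1; mR−mL=2700/2257 → turn +1·90°
n=1: pose=(3,5,S); sL=25/26, sR=5/4; mL=-15/104, mR=165/104; mL+mR=75/52 → advance +1; mR−mL=45/26 → turn +1·90°
n=2: pose=(3,4,E); sL=200/337, sR=8/9; mL=-448/3033, mR=3148/3033; mL+mR=300/337 → advance +1; mR−mL=3596/3033 → turn +1·90°
n=3: pose=(4,4,N); sL=100/157, sR=20/37; mL=280/5809, mR=5270/5809; mL+mR=150/157 → advance +1; mR−mL=4990/5809 → turn +1·90°
n=4: pose=(4,5,W); sL=40/37, sR=40/61; mL=480/2257, mR=3180/2257; mL+mR=60/37 → advance +1; mR−mL=2700/2257 → turn +1·90°
n=5: pose=(3,5,S); sL=25/26, sR=5/4; mL=-15/104, mR=165/104; mL+mR=75/52 → advance +1; mR−mL=45/26 → turn +1·90°
n=6: pose=(3,4,E); sL=200/337, sR=8/9; mL=-448/3033, mR=3148/3033; mL+mR=300/337 → advance +1; mR−mL=3596/3033 → turn +1·90°
n=7: pose=(4,4,N); sL=100/157, sR=20/37; mL=280/5809, mR=5270/5809; mL+mR=150/157 → advance +1; mR−mL=4990/5809 → turn +1·90°

0 40/37 40/61 480/2257 3180/2257 4 5 W
1 25/26 5/4 -15/104 165/104 3 5 S
2 200/337 8/9 -448/3033 3148/3033 3 4 E
3 100/157 20/37 280/5809 5270/5809 4 4 N
4 40/37 40/61 480/2257 3180/2257 4 5 W
5 25/26 5/4 -15/104 165/104 3 5 S
6 200/337 8/9 -448/3033 3148/3033 3 4 E
7 100/157 20/37 280/5809 5270/5809 4 4 N
final 4 5 W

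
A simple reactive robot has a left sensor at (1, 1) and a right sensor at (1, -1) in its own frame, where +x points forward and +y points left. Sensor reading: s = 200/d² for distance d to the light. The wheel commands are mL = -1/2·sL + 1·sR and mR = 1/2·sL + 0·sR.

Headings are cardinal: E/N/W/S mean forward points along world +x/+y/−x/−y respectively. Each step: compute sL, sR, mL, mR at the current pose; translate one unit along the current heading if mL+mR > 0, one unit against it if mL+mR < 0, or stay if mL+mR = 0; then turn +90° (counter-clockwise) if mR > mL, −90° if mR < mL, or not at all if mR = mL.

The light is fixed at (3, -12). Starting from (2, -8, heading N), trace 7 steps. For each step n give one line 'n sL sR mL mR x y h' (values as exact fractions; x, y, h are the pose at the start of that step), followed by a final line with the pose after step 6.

0 200/29 8 132/29 100/29 2 -8 N
1 50/9 25/2 175/18 25/9 2 -7 E
2 200/17 200/17 100/17 100/17 3 -7 S
3 20 20 10 10 3 -8 S
4 40 40 20 20 3 -9 S
5 100 100 50 50 3 -10 S
6 200 200 100 100 3 -11 S
final 3 -12 S

n=0: pose=(2,-8,N); sL=200/29, sR=8; mL=132/29, mR=100/29; mL+mR=8 → advance +1; mR−mL=-32/29 → turn -1·90°
n=1: pose=(2,-7,E); sL=50/9, sR=25/2; mL=175/18, mR=25/9; mL+mR=25/2 → advance +1; mR−mL=-125/18 → turn -1·90°
n=2: pose=(3,-7,S); sL=200/17, sR=200/17; mL=100/17, mR=100/17; mL+mR=200/17 → advance +1; mR−mL=0 → turn +0·90°
n=3: pose=(3,-8,S); sL=20, sR=20; mL=10, mR=10; mL+mR=20 → advance +1; mR−mL=0 → turn +0·90°
n=4: pose=(3,-9,S); sL=40, sR=40; mL=20, mR=20; mL+mR=40 → advance +1; mR−mL=0 → turn +0·90°
n=5: pose=(3,-10,S); sL=100, sR=100; mL=50, mR=50; mL+mR=100 → advance +1; mR−mL=0 → turn +0·90°
n=6: pose=(3,-11,S); sL=200, sR=200; mL=100, mR=100; mL+mR=200 → advance +1; mR−mL=0 → turn +0·90°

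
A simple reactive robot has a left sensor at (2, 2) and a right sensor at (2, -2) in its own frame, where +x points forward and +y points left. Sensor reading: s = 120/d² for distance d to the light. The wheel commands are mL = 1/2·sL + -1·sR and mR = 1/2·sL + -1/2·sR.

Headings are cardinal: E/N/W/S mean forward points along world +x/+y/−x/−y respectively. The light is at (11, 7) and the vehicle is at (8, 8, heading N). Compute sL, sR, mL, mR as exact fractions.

60/17 12 -174/17 -72/17

left sensor world pos  = (6, 10); dL² = 34
right sensor world pos = (10, 10); dR² = 10
sL = 120/34 = 60/17
sR = 120/10 = 12
mL = 1/2·sL + -1·sR = -174/17
mR = 1/2·sL + -1/2·sR = -72/17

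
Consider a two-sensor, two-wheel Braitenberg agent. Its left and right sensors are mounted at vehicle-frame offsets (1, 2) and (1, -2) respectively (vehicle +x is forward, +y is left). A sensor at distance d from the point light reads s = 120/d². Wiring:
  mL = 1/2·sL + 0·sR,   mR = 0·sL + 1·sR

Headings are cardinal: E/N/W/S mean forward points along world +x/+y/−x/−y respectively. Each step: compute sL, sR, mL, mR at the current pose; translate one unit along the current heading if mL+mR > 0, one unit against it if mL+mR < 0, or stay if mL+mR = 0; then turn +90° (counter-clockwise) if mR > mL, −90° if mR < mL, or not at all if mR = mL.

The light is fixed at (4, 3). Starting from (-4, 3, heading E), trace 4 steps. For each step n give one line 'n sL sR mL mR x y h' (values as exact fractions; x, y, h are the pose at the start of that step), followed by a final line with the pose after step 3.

n=0: pose=(-4,3,E); sL=120/53, sR=120/53; mL=60/53, mR=120/53; mL+mR=180/53 → advance +1; mR−mL=60/53 → turn +1·90°
n=1: pose=(-3,3,N); sL=60/41, sR=60/13; mL=30/41, mR=60/13; mL+mR=2850/533 → advance +1; mR−mL=2070/533 → turn +1·90°
n=2: pose=(-3,4,W); sL=24/13, sR=120/73; mL=12/13, mR=120/73; mL+mR=2436/949 → advance +1; mR−mL=684/949 → turn +1·90°
n=3: pose=(-4,4,S); sL=10/3, sR=6/5; mL=5/3, mR=6/5; mL+mR=43/15 → advance +1; mR−mL=-7/15 → turn -1·90°

0 120/53 120/53 60/53 120/53 -4 3 E
1 60/41 60/13 30/41 60/13 -3 3 N
2 24/13 120/73 12/13 120/73 -3 4 W
3 10/3 6/5 5/3 6/5 -4 4 S
final -4 3 W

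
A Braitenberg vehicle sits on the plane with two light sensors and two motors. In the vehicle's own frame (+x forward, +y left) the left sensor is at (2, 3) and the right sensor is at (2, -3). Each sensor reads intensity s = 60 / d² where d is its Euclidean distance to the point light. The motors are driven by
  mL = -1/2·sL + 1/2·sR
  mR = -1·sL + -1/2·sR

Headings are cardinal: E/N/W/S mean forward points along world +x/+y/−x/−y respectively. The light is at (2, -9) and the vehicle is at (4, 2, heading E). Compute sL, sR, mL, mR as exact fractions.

left sensor world pos  = (6, 5); dL² = 212
right sensor world pos = (6, -1); dR² = 80
sL = 60/212 = 15/53
sR = 60/80 = 3/4
mL = -1/2·sL + 1/2·sR = 99/424
mR = -1·sL + -1/2·sR = -279/424

15/53 3/4 99/424 -279/424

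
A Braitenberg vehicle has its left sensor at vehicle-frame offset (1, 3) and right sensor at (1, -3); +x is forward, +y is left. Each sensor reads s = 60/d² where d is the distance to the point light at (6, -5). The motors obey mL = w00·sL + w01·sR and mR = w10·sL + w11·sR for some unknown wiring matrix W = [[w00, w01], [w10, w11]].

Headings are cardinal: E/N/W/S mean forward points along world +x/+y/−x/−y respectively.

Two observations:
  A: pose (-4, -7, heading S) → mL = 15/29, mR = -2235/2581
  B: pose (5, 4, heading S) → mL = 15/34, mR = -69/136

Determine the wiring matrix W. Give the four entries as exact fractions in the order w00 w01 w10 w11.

1/2 0 -1 1/2

obs A: pose=(-4,-7,S) → sL=30/29, sR=30/89, mL=15/29, mR=-2235/2581
obs B: pose=(5,4,S) → sL=15/17, sR=3/4, mL=15/34, mR=-69/136
sensor matrix S = [[30/29, 30/89], [15/17, 3/4]]; det S = 41985/87754
solve [mL_A; mL_B] = S·[w00; w01] and [mR_A; mR_B] = S·[w10; w11]:
  w00 = 1/2, w01 = 0, w10 = -1, w11 = 1/2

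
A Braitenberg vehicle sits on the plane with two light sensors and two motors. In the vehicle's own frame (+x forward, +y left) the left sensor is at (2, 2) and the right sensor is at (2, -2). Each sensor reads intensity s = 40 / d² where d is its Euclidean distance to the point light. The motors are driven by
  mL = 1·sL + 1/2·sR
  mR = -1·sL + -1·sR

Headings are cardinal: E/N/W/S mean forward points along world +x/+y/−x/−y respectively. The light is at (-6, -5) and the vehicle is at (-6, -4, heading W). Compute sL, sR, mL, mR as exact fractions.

8 40/13 124/13 -144/13

left sensor world pos  = (-8, -6); dL² = 5
right sensor world pos = (-8, -2); dR² = 13
sL = 40/5 = 8
sR = 40/13 = 40/13
mL = 1·sL + 1/2·sR = 124/13
mR = -1·sL + -1·sR = -144/13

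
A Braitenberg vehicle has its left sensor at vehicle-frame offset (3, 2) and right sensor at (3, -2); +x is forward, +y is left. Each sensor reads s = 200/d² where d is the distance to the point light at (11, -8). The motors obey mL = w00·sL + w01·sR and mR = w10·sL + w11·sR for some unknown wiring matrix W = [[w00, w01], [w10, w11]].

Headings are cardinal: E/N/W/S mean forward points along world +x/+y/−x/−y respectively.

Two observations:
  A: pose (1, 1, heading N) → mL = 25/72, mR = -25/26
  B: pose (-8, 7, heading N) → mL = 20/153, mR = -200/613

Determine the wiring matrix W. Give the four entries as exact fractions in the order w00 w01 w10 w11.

obs A: pose=(1,1,N) → sL=25/36, sR=25/26, mL=25/72, mR=-25/26
obs B: pose=(-8,7,N) → sL=40/153, sR=200/613, mL=20/153, mR=-200/613
sensor matrix S = [[25/36, 25/26], [40/153, 200/613]]; det S = -30250/1219257
solve [mL_A; mL_B] = S·[w00; w01] and [mR_A; mR_B] = S·[w10; w11]:
  w00 = 1/2, w01 = 0, w10 = 0, w11 = -1

1/2 0 0 -1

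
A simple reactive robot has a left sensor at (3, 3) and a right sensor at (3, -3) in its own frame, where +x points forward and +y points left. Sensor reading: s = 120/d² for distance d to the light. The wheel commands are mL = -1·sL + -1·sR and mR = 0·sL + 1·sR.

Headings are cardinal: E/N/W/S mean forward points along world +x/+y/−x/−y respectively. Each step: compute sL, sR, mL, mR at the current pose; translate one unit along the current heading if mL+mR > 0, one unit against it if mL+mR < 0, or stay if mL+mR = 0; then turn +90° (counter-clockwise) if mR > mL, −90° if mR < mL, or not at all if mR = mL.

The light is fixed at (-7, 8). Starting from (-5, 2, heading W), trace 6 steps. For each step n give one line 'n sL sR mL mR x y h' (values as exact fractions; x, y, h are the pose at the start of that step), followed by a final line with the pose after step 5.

n=0: pose=(-5,2,W); sL=60/41, sR=12; mL=-552/41, mR=12; mL+mR=-60/41 → advance -1; mR−mL=1044/41 → turn +1·90°
n=1: pose=(-4,2,S); sL=40/39, sR=40/27; mL=-880/351, mR=40/27; mL+mR=-40/39 → advance -1; mR−mL=1400/351 → turn +1·90°
n=2: pose=(-4,3,E); sL=3, sR=6/5; mL=-21/5, mR=6/5; mL+mR=-3 → advance -1; mR−mL=27/5 → turn +1·90°
n=3: pose=(-5,3,N); sL=24, sR=120/29; mL=-816/29, mR=120/29; mL+mR=-24 → advance -1; mR−mL=936/29 → turn +1·90°
n=4: pose=(-5,2,W); sL=60/41, sR=12; mL=-552/41, mR=12; mL+mR=-60/41 → advance -1; mR−mL=1044/41 → turn +1·90°
n=5: pose=(-4,2,S); sL=40/39, sR=40/27; mL=-880/351, mR=40/27; mL+mR=-40/39 → advance -1; mR−mL=1400/351 → turn +1·90°

0 60/41 12 -552/41 12 -5 2 W
1 40/39 40/27 -880/351 40/27 -4 2 S
2 3 6/5 -21/5 6/5 -4 3 E
3 24 120/29 -816/29 120/29 -5 3 N
4 60/41 12 -552/41 12 -5 2 W
5 40/39 40/27 -880/351 40/27 -4 2 S
final -4 3 E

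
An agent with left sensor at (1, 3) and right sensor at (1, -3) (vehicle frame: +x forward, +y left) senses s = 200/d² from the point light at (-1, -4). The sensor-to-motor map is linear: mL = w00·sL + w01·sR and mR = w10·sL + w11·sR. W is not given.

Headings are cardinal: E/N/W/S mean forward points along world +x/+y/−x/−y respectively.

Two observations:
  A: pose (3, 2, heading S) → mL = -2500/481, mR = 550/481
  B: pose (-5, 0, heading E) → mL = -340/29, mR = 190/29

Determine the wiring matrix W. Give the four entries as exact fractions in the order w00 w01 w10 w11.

obs A: pose=(3,2,S) → sL=100/37, sR=100/13, mL=-2500/481, mR=550/481
obs B: pose=(-5,0,E) → sL=100/29, sR=20, mL=-340/29, mR=190/29
sensor matrix S = [[100/37, 100/13], [100/29, 20]]; det S = 384000/13949
solve [mL_A; mL_B] = S·[w00; w01] and [mR_A; mR_B] = S·[w10; w11]:
  w00 = -1/2, w01 = -1/2, w10 = -1, w11 = 1/2

-1/2 -1/2 -1 1/2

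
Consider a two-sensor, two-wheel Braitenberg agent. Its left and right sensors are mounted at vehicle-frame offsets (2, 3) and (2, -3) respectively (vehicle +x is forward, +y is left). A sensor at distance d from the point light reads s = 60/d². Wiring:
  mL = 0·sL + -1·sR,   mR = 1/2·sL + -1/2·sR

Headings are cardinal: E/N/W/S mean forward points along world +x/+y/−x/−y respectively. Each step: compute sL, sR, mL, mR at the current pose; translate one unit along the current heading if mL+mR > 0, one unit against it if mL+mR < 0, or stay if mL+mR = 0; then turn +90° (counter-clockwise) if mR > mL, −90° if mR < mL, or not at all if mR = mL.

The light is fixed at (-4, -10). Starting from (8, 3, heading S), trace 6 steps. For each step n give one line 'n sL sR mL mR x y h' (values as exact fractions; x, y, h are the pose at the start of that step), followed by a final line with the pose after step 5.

n=0: pose=(8,3,S); sL=30/173, sR=30/101; mL=-30/101, mR=-1080/17473; mL+mR=-6270/17473 → advance -1; mR−mL=4110/17473 → turn +1·90°
n=1: pose=(8,4,E); sL=12/97, sR=60/317; mL=-60/317, mR=-1008/30749; mL+mR=-6828/30749 → advance -1; mR−mL=4812/30749 → turn +1·90°
n=2: pose=(7,4,N); sL=3/16, sR=15/113; mL=-15/113, mR=99/3616; mL+mR=-381/3616 → advance -1; mR−mL=579/3616 → turn +1·90°
n=3: pose=(7,3,W); sL=60/181, sR=60/337; mL=-60/337, mR=4680/60997; mL+mR=-6180/60997 → advance -1; mR−mL=15540/60997 → turn +1·90°
n=4: pose=(8,3,S); sL=30/173, sR=30/101; mL=-30/101, mR=-1080/17473; mL+mR=-6270/17473 → advance -1; mR−mL=4110/17473 → turn +1·90°
n=5: pose=(8,4,E); sL=12/97, sR=60/317; mL=-60/317, mR=-1008/30749; mL+mR=-6828/30749 → advance -1; mR−mL=4812/30749 → turn +1·90°

0 30/173 30/101 -30/101 -1080/17473 8 3 S
1 12/97 60/317 -60/317 -1008/30749 8 4 E
2 3/16 15/113 -15/113 99/3616 7 4 N
3 60/181 60/337 -60/337 4680/60997 7 3 W
4 30/173 30/101 -30/101 -1080/17473 8 3 S
5 12/97 60/317 -60/317 -1008/30749 8 4 E
final 7 4 N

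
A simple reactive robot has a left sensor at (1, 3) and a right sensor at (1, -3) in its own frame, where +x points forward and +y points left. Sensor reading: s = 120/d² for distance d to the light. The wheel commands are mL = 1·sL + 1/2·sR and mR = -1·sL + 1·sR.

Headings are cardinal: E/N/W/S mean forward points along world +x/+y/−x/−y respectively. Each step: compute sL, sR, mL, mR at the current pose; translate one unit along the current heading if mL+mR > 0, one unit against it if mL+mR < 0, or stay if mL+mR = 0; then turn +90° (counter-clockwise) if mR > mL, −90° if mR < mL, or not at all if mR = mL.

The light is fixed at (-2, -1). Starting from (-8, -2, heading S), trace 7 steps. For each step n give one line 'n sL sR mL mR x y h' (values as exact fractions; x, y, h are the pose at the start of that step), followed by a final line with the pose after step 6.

n=0: pose=(-8,-2,S); sL=120/13, sR=24/17; mL=2196/221, mR=-1728/221; mL+mR=36/17 → advance +1; mR−mL=-3924/221 → turn -1·90°
n=1: pose=(-8,-3,W); sL=60/37, sR=12/5; mL=522/185, mR=144/185; mL+mR=18/5 → advance +1; mR−mL=-378/185 → turn -1·90°
n=2: pose=(-9,-3,N); sL=120/101, sR=120/17; mL=8100/1717, mR=10080/1717; mL+mR=180/17 → advance +1; mR−mL=1980/1717 → turn +1·90°
n=3: pose=(-9,-2,W); sL=3/2, sR=30/17; mL=81/34, mR=9/34; mL+mR=45/17 → advance +1; mR−mL=-36/17 → turn -1·90°
n=4: pose=(-10,-2,N); sL=120/121, sR=24/5; mL=2052/605, mR=2304/605; mL+mR=36/5 → advance +1; mR−mL=252/605 → turn +1·90°
n=5: pose=(-10,-1,W); sL=4/3, sR=4/3; mL=2, mR=0; mL+mR=2 → advance +1; mR−mL=-2 → turn -1·90°
n=6: pose=(-11,-1,N); sL=24/29, sR=120/37; mL=2628/1073, mR=2592/1073; mL+mR=180/37 → advance +1; mR−mL=-36/1073 → turn -1·90°

0 120/13 24/17 2196/221 -1728/221 -8 -2 S
1 60/37 12/5 522/185 144/185 -8 -3 W
2 120/101 120/17 8100/1717 10080/1717 -9 -3 N
3 3/2 30/17 81/34 9/34 -9 -2 W
4 120/121 24/5 2052/605 2304/605 -10 -2 N
5 4/3 4/3 2 0 -10 -1 W
6 24/29 120/37 2628/1073 2592/1073 -11 -1 N
final -11 0 E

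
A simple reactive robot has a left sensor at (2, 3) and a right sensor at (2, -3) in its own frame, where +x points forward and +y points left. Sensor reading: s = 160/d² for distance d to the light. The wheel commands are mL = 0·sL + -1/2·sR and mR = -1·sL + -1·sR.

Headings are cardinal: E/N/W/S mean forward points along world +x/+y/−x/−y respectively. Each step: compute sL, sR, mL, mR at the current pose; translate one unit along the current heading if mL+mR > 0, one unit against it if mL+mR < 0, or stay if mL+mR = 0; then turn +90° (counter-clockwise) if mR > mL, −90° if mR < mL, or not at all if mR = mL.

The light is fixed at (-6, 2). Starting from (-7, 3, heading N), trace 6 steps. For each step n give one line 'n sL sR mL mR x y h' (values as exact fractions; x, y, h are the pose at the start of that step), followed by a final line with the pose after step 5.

0 32/5 160/13 -80/13 -1216/65 -7 3 N
1 16 16 -8 -32 -7 2 E
2 32 160/29 -80/29 -1088/29 -8 2 S
3 8 5 -5/2 -13 -8 3 W
4 32/5 160/13 -80/13 -1216/65 -7 3 N
5 16 16 -8 -32 -7 2 E
final -8 2 S

n=0: pose=(-7,3,N); sL=32/5, sR=160/13; mL=-80/13, mR=-1216/65; mL+mR=-1616/65 → advance -1; mR−mL=-816/65 → turn -1·90°
n=1: pose=(-7,2,E); sL=16, sR=16; mL=-8, mR=-32; mL+mR=-40 → advance -1; mR−mL=-24 → turn -1·90°
n=2: pose=(-8,2,S); sL=32, sR=160/29; mL=-80/29, mR=-1088/29; mL+mR=-1168/29 → advance -1; mR−mL=-1008/29 → turn -1·90°
n=3: pose=(-8,3,W); sL=8, sR=5; mL=-5/2, mR=-13; mL+mR=-31/2 → advance -1; mR−mL=-21/2 → turn -1·90°
n=4: pose=(-7,3,N); sL=32/5, sR=160/13; mL=-80/13, mR=-1216/65; mL+mR=-1616/65 → advance -1; mR−mL=-816/65 → turn -1·90°
n=5: pose=(-7,2,E); sL=16, sR=16; mL=-8, mR=-32; mL+mR=-40 → advance -1; mR−mL=-24 → turn -1·90°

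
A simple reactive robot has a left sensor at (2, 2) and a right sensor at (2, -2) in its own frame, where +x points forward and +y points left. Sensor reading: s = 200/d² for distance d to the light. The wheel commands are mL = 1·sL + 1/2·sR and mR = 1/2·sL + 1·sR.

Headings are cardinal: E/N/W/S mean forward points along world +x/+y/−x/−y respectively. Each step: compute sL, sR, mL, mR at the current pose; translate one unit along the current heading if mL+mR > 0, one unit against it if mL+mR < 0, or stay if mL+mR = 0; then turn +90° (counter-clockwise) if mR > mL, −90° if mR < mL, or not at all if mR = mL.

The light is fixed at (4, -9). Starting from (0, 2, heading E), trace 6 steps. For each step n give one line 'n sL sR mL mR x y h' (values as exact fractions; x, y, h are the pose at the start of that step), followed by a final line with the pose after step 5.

n=0: pose=(0,2,E); sL=200/173, sR=40/17; mL=6860/2941, mR=8620/2941; mL+mR=15480/2941 → advance +1; mR−mL=1760/2941 → turn +1·90°
n=1: pose=(1,2,N); sL=100/97, sR=20/17; mL=2670/1649, mR=2790/1649; mL+mR=5460/1649 → advance +1; mR−mL=120/1649 → turn +1·90°
n=2: pose=(1,3,W); sL=8/5, sR=200/221; mL=2268/1105, mR=1884/1105; mL+mR=4152/1105 → advance +1; mR−mL=-384/1105 → turn -1·90°
n=3: pose=(0,3,N); sL=25/29, sR=1; mL=79/58, mR=83/58; mL+mR=81/29 → advance +1; mR−mL=2/29 → turn +1·90°
n=4: pose=(0,4,W); sL=200/157, sR=200/261; mL=67900/40977, mR=57500/40977; mL+mR=41800/13659 → advance +1; mR−mL=-10400/40977 → turn -1·90°
n=5: pose=(-1,4,N); sL=100/137, sR=100/117; mL=18550/16029, mR=19550/16029; mL+mR=12700/5343 → advance +1; mR−mL=1000/16029 → turn +1·90°

0 200/173 40/17 6860/2941 8620/2941 0 2 E
1 100/97 20/17 2670/1649 2790/1649 1 2 N
2 8/5 200/221 2268/1105 1884/1105 1 3 W
3 25/29 1 79/58 83/58 0 3 N
4 200/157 200/261 67900/40977 57500/40977 0 4 W
5 100/137 100/117 18550/16029 19550/16029 -1 4 N
final -1 5 W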